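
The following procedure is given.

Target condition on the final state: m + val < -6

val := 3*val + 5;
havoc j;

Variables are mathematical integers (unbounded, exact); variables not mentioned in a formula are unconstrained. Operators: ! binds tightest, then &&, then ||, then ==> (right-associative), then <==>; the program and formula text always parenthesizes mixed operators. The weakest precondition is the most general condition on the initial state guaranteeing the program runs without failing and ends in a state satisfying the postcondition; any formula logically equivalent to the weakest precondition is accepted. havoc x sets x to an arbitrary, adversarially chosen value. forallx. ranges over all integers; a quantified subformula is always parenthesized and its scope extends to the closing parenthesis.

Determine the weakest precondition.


Working backward. After the program, m + val < -6 must hold.
Before havoc j: m + val < -6
Before val := 3*val + 5: m + 3*val < -11
Answer: WP = m + 3*val < -11


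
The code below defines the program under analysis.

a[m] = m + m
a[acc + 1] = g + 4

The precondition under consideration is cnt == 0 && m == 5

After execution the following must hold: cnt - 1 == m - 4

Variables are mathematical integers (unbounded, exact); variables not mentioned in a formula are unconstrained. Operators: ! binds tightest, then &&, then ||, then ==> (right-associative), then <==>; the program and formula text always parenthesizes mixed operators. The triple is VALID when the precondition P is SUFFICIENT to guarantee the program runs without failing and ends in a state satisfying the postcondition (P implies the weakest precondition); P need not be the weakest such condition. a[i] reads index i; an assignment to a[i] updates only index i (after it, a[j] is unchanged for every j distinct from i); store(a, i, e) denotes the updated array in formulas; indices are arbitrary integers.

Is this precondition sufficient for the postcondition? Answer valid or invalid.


Working backward. After the program, the postcondition cnt - 1 == m - 4 must hold; in canonical form it is cnt == m - 3.
Before a[acc + 1] := g + 4: cnt == m - 3
Before a[m] := m + m: cnt == m - 3
The weakest precondition is cnt == m - 3.
Check whether cnt == 0 && m == 5 implies it.
Countermodel: at the initial state cnt = 0, m = 5, the precondition holds but the weakest precondition fails.
Answer: invalid


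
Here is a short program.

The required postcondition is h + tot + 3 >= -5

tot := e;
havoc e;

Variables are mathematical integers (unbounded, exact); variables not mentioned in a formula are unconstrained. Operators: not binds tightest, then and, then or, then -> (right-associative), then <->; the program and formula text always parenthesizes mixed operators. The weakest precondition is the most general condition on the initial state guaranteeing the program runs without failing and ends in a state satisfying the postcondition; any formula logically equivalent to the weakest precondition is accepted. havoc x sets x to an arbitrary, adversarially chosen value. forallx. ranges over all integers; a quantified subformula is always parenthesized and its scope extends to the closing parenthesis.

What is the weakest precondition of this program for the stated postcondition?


Working backward. After the program, the postcondition h + tot + 3 >= -5 must hold; in canonical form it is h + tot >= -8.
Before havoc e: h + tot >= -8
Before tot := e: e + h >= -8
Answer: WP = e + h >= -8


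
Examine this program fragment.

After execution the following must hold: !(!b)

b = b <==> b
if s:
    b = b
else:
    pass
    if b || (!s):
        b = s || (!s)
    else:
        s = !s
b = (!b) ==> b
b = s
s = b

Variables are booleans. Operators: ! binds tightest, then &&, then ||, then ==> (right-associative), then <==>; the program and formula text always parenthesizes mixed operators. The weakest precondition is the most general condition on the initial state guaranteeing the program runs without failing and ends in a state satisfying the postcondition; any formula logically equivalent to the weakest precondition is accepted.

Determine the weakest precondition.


Working backward. After the program, the postcondition !(!b) must hold; in canonical form it is b.
Before s := b: b
Before b := s: s
Before b := (!b) ==> b: s
Then branch requires s; else branch requires ((b || (!s)) ==> s) && ((!(b || (!s))) ==> (!s)).
Before the if: (!s) ==> (((b || (!s)) ==> s) && ((!(b || (!s))) ==> (!s)))
Before b := b <==> b: (!s) ==> s
Answer: WP = (!s) ==> s


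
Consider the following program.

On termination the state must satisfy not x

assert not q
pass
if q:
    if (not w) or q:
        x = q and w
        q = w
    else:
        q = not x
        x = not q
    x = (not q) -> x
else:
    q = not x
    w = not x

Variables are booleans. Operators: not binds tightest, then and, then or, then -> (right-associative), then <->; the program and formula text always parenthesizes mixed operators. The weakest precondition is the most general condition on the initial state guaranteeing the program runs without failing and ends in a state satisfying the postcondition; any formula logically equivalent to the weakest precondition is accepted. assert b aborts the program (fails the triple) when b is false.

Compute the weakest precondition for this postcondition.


Working backward. After the program, not x must hold.
Then branch requires (((not w) or q) -> (not ((not w) -> (q and w)))) and ((not w) or q); else branch requires not x.
Before the if: (q -> ((((not w) or q) -> (not ((not w) -> (q and w)))) and ((not w) or q))) and ((not q) -> (not x))
Before skip: (q -> ((((not w) or q) -> (not ((not w) -> (q and w)))) and ((not w) or q))) and ((not q) -> (not x))
Before assert not q: (not q) and (q -> ((((not w) or q) -> (not ((not w) -> (q and w)))) and ((not w) or q))) and ((not q) -> (not x))
Answer: WP = (not q) and (q -> ((((not w) or q) -> (not ((not w) -> (q and w)))) and ((not w) or q))) and ((not q) -> (not x))


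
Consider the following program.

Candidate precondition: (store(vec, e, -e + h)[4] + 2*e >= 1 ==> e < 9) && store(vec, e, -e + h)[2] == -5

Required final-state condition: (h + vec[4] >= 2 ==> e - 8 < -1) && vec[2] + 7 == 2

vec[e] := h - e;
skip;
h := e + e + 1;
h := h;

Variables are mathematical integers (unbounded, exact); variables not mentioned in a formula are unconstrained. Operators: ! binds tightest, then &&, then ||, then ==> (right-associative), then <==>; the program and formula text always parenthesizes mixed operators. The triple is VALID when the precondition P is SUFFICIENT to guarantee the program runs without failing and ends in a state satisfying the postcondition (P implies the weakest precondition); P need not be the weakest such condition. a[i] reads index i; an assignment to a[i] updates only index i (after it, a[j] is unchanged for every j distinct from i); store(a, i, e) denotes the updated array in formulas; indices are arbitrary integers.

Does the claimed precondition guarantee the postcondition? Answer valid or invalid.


Working backward. After the program, the postcondition (h + vec[4] >= 2 ==> e - 8 < -1) && vec[2] + 7 == 2 must hold; in canonical form it is (vec[4] + h >= 2 ==> e < 7) && vec[2] == -5.
Before h := h: (vec[4] + h >= 2 ==> e < 7) && vec[2] == -5
Before h := e + e + 1: (vec[4] + 2*e >= 1 ==> e < 7) && vec[2] == -5
Before skip: (vec[4] + 2*e >= 1 ==> e < 7) && vec[2] == -5
Before vec[e] := h - e: (store(vec, e, -e + h)[4] + 2*e >= 1 ==> e < 7) && store(vec, e, -e + h)[2] == -5
The weakest precondition is (store(vec, e, -e + h)[4] + 2*e >= 1 ==> e < 7) && store(vec, e, -e + h)[2] == -5.
Check whether (store(vec, e, -e + h)[4] + 2*e >= 1 ==> e < 9) && store(vec, e, -e + h)[2] == -5 implies it.
Countermodel: at the initial state e = 7, h = 7, vec = {[2] = -5, [4] = 0, [7] = 0, elsewhere 0}, the precondition holds but the weakest precondition fails.
Answer: invalid


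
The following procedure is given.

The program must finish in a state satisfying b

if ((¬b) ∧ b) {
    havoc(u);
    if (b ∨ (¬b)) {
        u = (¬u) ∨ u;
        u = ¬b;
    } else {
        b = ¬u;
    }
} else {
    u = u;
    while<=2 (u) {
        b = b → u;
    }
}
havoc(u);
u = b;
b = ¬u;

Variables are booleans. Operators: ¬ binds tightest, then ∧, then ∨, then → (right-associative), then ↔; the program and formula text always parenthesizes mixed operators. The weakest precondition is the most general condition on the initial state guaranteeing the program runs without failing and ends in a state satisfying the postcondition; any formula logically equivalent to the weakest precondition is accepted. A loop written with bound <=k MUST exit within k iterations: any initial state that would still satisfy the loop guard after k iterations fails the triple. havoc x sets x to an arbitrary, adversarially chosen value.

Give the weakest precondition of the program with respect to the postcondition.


Working backward. After the program, b must hold.
Before b := ¬u: ¬u
Before u := b: ¬b
Before havoc u: ¬b
Then branch requires ¬b; else branch requires (u → ((u → ((¬u) ∧ (¬((b → u) → u)))) ∧ ((¬u) → (¬(b → u))))) ∧ ((¬u) → (¬b)).
Before the if: (u → ((u → ((¬u) ∧ (¬((b → u) → u)))) ∧ ((¬u) → (¬(b → u))))) ∧ ((¬u) → (¬b))
Answer: WP = (u → ((u → ((¬u) ∧ (¬((b → u) → u)))) ∧ ((¬u) → (¬(b → u))))) ∧ ((¬u) → (¬b))


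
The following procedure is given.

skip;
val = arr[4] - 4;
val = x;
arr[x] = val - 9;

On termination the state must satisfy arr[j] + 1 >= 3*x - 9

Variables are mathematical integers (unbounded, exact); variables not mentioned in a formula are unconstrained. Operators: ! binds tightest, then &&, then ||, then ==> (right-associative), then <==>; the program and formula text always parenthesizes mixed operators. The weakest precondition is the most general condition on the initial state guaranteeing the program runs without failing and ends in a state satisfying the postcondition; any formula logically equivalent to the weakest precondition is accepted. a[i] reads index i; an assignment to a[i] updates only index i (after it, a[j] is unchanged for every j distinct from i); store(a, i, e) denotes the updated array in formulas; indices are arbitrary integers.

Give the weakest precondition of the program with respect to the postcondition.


Working backward. After the program, the postcondition arr[j] + 1 >= 3*x - 9 must hold; in canonical form it is arr[j] >= 3*x - 10.
Before arr[x] := val - 9: store(arr, x, val - 9)[j] >= 3*x - 10
Before val := x: store(arr, x, x - 9)[j] >= 3*x - 10
Before val := arr[4] - 4: store(arr, x, x - 9)[j] >= 3*x - 10
Before skip: store(arr, x, x - 9)[j] >= 3*x - 10
Answer: WP = store(arr, x, x - 9)[j] >= 3*x - 10


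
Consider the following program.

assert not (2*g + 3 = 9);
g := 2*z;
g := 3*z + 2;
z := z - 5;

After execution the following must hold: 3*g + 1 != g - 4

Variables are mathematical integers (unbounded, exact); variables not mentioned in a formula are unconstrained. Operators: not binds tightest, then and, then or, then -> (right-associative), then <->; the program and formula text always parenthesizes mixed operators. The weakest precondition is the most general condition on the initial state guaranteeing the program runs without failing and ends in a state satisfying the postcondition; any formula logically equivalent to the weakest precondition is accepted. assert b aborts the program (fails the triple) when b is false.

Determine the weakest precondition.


Working backward. After the program, the postcondition 3*g + 1 != g - 4 must hold; in canonical form it is 2*g != -5.
Before z := z - 5: 2*g != -5
Before g := 3*z + 2: 6*z != -9
Before g := 2*z: 6*z != -9
Before assert not (2*g + 3 = 9): (not (2*g = 6)) and 6*z != -9
Answer: WP = (not (2*g = 6)) and 6*z != -9


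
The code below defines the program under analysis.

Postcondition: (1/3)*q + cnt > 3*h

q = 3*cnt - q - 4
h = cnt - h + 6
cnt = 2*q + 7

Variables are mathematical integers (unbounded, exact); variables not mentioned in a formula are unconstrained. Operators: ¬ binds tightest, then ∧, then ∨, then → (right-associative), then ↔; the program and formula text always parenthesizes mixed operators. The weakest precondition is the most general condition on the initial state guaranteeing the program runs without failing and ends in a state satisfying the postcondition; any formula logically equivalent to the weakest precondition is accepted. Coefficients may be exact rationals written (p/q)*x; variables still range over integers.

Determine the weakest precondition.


Working backward. After the program, the postcondition (1/3)*q + cnt > 3*h must hold; in canonical form it is cnt + (1/3)*q > 3*h.
Before cnt := 2*q + 7: (7/3)*q > 3*h - 7
Before h := cnt - h + 6: 3*h + (7/3)*q > 3*cnt + 11
Before q := 3*cnt - q - 4: 4*cnt + 3*h > (7/3)*q + 61/3
Answer: WP = 4*cnt + 3*h > (7/3)*q + 61/3


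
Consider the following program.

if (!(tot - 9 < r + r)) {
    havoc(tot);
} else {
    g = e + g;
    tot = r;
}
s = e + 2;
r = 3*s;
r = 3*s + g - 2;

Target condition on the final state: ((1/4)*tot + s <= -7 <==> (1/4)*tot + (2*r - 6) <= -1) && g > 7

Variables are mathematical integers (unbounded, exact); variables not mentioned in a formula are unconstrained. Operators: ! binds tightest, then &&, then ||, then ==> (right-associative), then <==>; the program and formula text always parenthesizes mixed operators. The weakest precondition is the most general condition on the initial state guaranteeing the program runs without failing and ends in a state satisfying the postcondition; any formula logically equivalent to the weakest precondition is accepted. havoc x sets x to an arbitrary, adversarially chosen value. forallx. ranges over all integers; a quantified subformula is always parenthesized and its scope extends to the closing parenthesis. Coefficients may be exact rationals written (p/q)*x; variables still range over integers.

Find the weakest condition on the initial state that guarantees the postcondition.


Working backward. After the program, the postcondition ((1/4)*tot + s <= -7 <==> (1/4)*tot + (2*r - 6) <= -1) && g > 7 must hold; in canonical form it is (s + (1/4)*tot <= -7 <==> 2*r + (1/4)*tot <= 5) && g > 7.
Before r := 3*s + g - 2: (s + (1/4)*tot <= -7 <==> 2*g + 6*s + (1/4)*tot <= 9) && g > 7
Before r := 3*s: (s + (1/4)*tot <= -7 <==> 2*g + 6*s + (1/4)*tot <= 9) && g > 7
Before s := e + 2: (e + (1/4)*tot <= -9 <==> 6*e + 2*g + (1/4)*tot <= -3) && g > 7
Then branch requires forall tot_1. ((e + (1/4)*tot_1 <= -9 <==> 6*e + 2*g + (1/4)*tot_1 <= -3) && g > 7); else branch requires (e + (1/4)*r <= -9 <==> 8*e + 2*g + (1/4)*r <= -3) && e + g > 7.
Before the if: ((!(tot < 2*r + 9)) ==> (forall tot_1. ((e + (1/4)*tot_1 <= -9 <==> 6*e + 2*g + (1/4)*tot_1 <= -3) && g > 7))) && (tot < 2*r + 9 ==> ((e + (1/4)*r <= -9 <==> 8*e + 2*g + (1/4)*r <= -3) && e + g > 7))
Answer: WP = ((!(tot < 2*r + 9)) ==> (forall tot_1. ((e + (1/4)*tot_1 <= -9 <==> 6*e + 2*g + (1/4)*tot_1 <= -3) && g > 7))) && (tot < 2*r + 9 ==> ((e + (1/4)*r <= -9 <==> 8*e + 2*g + (1/4)*r <= -3) && e + g > 7))


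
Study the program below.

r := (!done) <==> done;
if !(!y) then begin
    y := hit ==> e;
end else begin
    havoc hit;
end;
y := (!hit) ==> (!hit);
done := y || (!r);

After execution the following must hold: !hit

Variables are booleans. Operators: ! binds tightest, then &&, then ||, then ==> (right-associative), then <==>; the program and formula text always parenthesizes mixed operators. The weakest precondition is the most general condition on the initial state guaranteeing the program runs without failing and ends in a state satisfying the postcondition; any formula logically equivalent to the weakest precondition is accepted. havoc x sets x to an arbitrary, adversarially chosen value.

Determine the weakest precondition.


Working backward. After the program, !hit must hold.
Before done := y || (!r): !hit
Before y := (!hit) ==> (!hit): !hit
Then branch requires !hit; else branch requires false.
Before the if: (y ==> (!hit)) && y
Before r := (!done) <==> done: (y ==> (!hit)) && y
Answer: WP = (y ==> (!hit)) && y


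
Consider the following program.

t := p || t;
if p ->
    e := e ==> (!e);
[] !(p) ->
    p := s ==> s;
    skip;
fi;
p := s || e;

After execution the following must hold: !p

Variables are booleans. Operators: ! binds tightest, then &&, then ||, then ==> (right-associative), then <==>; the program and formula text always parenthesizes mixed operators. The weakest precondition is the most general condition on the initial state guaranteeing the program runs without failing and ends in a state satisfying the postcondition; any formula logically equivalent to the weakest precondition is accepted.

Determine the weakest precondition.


Working backward. After the program, !p must hold.
Before p := s || e: !(s || e)
Then branch requires !(s || (e ==> (!e))); else branch requires !(s || e).
Before the if: (p ==> (!(s || (e ==> (!e))))) && ((!p) ==> (!(s || e)))
Before t := p || t: (p ==> (!(s || (e ==> (!e))))) && ((!p) ==> (!(s || e)))
Answer: WP = (p ==> (!(s || (e ==> (!e))))) && ((!p) ==> (!(s || e)))


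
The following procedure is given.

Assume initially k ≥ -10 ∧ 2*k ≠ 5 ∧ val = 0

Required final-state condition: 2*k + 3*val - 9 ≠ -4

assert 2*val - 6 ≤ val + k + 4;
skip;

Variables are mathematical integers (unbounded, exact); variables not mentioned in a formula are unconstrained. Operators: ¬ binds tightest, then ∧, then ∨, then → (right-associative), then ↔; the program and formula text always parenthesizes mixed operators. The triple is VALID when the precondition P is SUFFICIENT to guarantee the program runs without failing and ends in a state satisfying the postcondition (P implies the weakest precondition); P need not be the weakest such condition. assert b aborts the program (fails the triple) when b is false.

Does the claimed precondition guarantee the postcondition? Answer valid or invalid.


Working backward. After the program, the postcondition 2*k + 3*val - 9 ≠ -4 must hold; in canonical form it is 2*k + 3*val ≠ 5.
Before skip: 2*k + 3*val ≠ 5
Before assert 2*val - 6 ≤ val + k + 4: val ≤ k + 10 ∧ 2*k + 3*val ≠ 5
The weakest precondition is val ≤ k + 10 ∧ 2*k + 3*val ≠ 5.
Check whether k ≥ -10 ∧ 2*k ≠ 5 ∧ val = 0 implies it.
Every state satisfying the precondition satisfies the weakest precondition: the implication holds.
Answer: valid


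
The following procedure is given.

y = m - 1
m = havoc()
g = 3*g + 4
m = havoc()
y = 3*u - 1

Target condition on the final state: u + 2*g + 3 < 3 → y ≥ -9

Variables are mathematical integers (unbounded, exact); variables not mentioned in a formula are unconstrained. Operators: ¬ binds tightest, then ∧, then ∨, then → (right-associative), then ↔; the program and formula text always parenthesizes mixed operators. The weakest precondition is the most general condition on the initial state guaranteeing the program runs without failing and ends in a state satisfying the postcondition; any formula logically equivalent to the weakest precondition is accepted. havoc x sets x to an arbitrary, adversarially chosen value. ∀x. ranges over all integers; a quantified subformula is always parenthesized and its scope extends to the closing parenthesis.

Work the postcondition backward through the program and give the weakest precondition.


Working backward. After the program, the postcondition u + 2*g + 3 < 3 → y ≥ -9 must hold; in canonical form it is 2*g + u < 0 → y ≥ -9.
Before y := 3*u - 1: 2*g + u < 0 → 3*u ≥ -8
Before havoc m: 2*g + u < 0 → 3*u ≥ -8
Before g := 3*g + 4: 6*g + u < -8 → 3*u ≥ -8
Before havoc m: 6*g + u < -8 → 3*u ≥ -8
Before y := m - 1: 6*g + u < -8 → 3*u ≥ -8
Answer: WP = 6*g + u < -8 → 3*u ≥ -8


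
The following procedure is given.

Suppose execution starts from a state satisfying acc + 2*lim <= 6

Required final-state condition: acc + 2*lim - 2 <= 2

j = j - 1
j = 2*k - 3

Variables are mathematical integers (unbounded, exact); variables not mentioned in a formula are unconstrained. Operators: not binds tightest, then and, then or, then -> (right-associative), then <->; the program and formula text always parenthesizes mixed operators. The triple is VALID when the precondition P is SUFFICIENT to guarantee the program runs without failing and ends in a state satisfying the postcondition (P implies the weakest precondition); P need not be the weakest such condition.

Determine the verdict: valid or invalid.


Working backward. After the program, the postcondition acc + 2*lim - 2 <= 2 must hold; in canonical form it is acc + 2*lim <= 4.
Before j := 2*k - 3: acc + 2*lim <= 4
Before j := j - 1: acc + 2*lim <= 4
The weakest precondition is acc + 2*lim <= 4.
Check whether acc + 2*lim <= 6 implies it.
Countermodel: at the initial state acc = 5, lim = 0, the precondition holds but the weakest precondition fails.
Answer: invalid


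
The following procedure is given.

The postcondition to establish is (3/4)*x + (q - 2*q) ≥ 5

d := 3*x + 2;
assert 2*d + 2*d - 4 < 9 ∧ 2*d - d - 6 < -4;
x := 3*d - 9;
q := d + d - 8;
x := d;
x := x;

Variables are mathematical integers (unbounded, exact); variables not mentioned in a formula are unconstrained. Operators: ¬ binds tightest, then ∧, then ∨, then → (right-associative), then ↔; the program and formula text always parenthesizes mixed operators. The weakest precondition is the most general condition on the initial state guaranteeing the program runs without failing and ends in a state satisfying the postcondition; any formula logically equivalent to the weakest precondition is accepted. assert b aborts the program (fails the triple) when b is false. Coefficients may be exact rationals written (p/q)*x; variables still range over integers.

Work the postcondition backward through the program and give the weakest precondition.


Working backward. After the program, the postcondition (3/4)*x + (q - 2*q) ≥ 5 must hold; in canonical form it is (3/4)*x ≥ q + 5.
Before x := x: (3/4)*x ≥ q + 5
Before x := d: (3/4)*d ≥ q + 5
Before q := d + d - 8: (5/4)*d ≤ 3
Before x := 3*d - 9: (5/4)*d ≤ 3
Before assert 2*d + 2*d - 4 < 9 ∧ 2*d - d - 6 < -4: 4*d < 13 ∧ d < 2 ∧ (5/4)*d ≤ 3
Before d := 3*x + 2: 12*x < 5 ∧ 3*x < 0 ∧ (15/4)*x ≤ 1/2
Answer: WP = 12*x < 5 ∧ 3*x < 0 ∧ (15/4)*x ≤ 1/2


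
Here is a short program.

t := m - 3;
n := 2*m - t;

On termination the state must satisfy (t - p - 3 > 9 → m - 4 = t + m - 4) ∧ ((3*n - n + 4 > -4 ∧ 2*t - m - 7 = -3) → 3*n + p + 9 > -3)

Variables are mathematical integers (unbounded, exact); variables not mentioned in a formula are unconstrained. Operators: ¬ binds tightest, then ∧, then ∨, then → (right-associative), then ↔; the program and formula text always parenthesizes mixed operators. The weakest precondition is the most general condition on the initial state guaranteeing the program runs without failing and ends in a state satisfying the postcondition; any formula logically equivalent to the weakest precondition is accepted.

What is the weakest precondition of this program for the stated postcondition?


Working backward. After the program, the postcondition (t - p - 3 > 9 → m - 4 = t + m - 4) ∧ ((3*n - n + 4 > -4 ∧ 2*t - m - 7 = -3) → 3*n + p + 9 > -3) must hold; in canonical form it is (t > p + 12 → t = 0) ∧ ((2*n > -8 ∧ 2*t = m + 4) → 3*n + p > -12).
Before n := 2*m - t: (t > p + 12 → t = 0) ∧ ((4*m > 2*t - 8 ∧ 2*t = m + 4) → 6*m + p > 3*t - 12)
Before t := m - 3: (m > p + 15 → m = 3) ∧ ((2*m > -14 ∧ m = 10) → 3*m + p > -21)
Answer: WP = (m > p + 15 → m = 3) ∧ ((2*m > -14 ∧ m = 10) → 3*m + p > -21)


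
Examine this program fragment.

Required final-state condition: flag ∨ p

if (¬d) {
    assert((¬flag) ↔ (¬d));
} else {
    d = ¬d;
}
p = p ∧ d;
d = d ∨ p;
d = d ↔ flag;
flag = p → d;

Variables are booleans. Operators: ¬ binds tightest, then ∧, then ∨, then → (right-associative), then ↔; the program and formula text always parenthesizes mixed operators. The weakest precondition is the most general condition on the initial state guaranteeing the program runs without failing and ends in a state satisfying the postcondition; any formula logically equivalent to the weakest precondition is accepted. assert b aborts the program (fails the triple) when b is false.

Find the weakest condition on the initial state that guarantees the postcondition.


Working backward. After the program, flag ∨ p must hold.
Before flag := p → d: (p → d) ∨ p
Before d := d ↔ flag: (p → (d ↔ flag)) ∨ p
Before d := d ∨ p: (p → ((d ∨ p) ↔ flag)) ∨ p
Before p := p ∧ d: ((p ∧ d) → ((d ∨ (p ∧ d)) ↔ flag)) ∨ (p ∧ d)
Then branch requires ((¬flag) ↔ (¬d)) ∧ (((p ∧ d) → ((d ∨ (p ∧ d)) ↔ flag)) ∨ (p ∧ d)); else branch requires ((p ∧ (¬d)) → (((¬d) ∨ (p ∧ (¬d))) ↔ flag)) ∨ (p ∧ (¬d)).
Before the if: ((¬d) → (((¬flag) ↔ (¬d)) ∧ (((p ∧ d) → ((d ∨ (p ∧ d)) ↔ flag)) ∨ (p ∧ d)))) ∧ (d → (((p ∧ (¬d)) → (((¬d) ∨ (p ∧ (¬d))) ↔ flag)) ∨ (p ∧ (¬d))))
Answer: WP = ((¬d) → (((¬flag) ↔ (¬d)) ∧ (((p ∧ d) → ((d ∨ (p ∧ d)) ↔ flag)) ∨ (p ∧ d)))) ∧ (d → (((p ∧ (¬d)) → (((¬d) ∨ (p ∧ (¬d))) ↔ flag)) ∨ (p ∧ (¬d))))


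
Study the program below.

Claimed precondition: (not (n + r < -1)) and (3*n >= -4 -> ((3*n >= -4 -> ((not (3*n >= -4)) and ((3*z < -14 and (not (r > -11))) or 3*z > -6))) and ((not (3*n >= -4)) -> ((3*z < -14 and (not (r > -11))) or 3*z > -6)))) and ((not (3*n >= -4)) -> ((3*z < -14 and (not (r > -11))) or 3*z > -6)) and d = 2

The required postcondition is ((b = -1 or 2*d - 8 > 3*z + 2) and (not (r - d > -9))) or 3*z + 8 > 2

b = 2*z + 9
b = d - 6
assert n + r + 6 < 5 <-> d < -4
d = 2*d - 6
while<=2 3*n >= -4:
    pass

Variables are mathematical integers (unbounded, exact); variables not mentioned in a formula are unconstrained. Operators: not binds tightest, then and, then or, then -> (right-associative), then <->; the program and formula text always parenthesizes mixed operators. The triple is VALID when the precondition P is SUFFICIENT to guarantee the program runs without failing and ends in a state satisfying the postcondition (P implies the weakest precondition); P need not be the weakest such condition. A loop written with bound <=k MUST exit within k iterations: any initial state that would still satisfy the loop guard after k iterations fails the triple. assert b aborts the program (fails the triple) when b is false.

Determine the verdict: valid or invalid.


Working backward. After the program, the postcondition ((b = -1 or 2*d - 8 > 3*z + 2) and (not (r - d > -9))) or 3*z + 8 > 2 must hold; in canonical form it is ((b = -1 or 2*d > 3*z + 10) and (not (r > d - 9))) or 3*z > -6.
Before the loop (bound <=2), unroll the exhaustion recursion (WP_0 = exit-now case; WP_j = one more guarded iteration, up to j = 2):
  WP_0: (not (3*n >= -4)) and (((b = -1 or 2*d > 3*z + 10) and (not (r > d - 9))) or 3*z > -6)
  WP_1: (3*n >= -4 -> ((not (3*n >= -4)) and (((b = -1 or 2*d > 3*z + 10) and (not (r > d - 9))) or 3*z > -6))) and ((not (3*n >= -4)) -> (((b = -1 or 2*d > 3*z + 10) and (not (r > d - 9))) or 3*z > -6))
  WP_2: (3*n >= -4 -> ((3*n >= -4 -> ((not (3*n >= -4)) and (((b = -1 or 2*d > 3*z + 10) and (not (r > d - 9))) or 3*z > -6))) and ((not (3*n >= -4)) -> (((b = -1 or 2*d > 3*z + 10) and (not (r > d - 9))) or 3*z > -6)))) and ((not (3*n >= -4)) -> (((b = -1 or 2*d > 3*z + 10) and (not (r > d - 9))) or 3*z > -6))
So before the loop: (3*n >= -4 -> ((3*n >= -4 -> ((not (3*n >= -4)) and (((b = -1 or 2*d > 3*z + 10) and (not (r > d - 9))) or 3*z > -6))) and ((not (3*n >= -4)) -> (((b = -1 or 2*d > 3*z + 10) and (not (r > d - 9))) or 3*z > -6)))) and ((not (3*n >= -4)) -> (((b = -1 or 2*d > 3*z + 10) and (not (r > d - 9))) or 3*z > -6))
Before d := 2*d - 6: (3*n >= -4 -> ((3*n >= -4 -> ((not (3*n >= -4)) and (((b = -1 or 4*d > 3*z + 22) and (not (r > 2*d - 15))) or 3*z > -6))) and ((not (3*n >= -4)) -> (((b = -1 or 4*d > 3*z + 22) and (not (r > 2*d - 15))) or 3*z > -6)))) and ((not (3*n >= -4)) -> (((b = -1 or 4*d > 3*z + 22) and (not (r > 2*d - 15))) or 3*z > -6))
Before assert n + r + 6 < 5 <-> d < -4: (n + r < -1 <-> d < -4) and (3*n >= -4 -> ((3*n >= -4 -> ((not (3*n >= -4)) and (((b = -1 or 4*d > 3*z + 22) and (not (r > 2*d - 15))) or 3*z > -6))) and ((not (3*n >= -4)) -> (((b = -1 or 4*d > 3*z + 22) and (not (r > 2*d - 15))) or 3*z > -6)))) and ((not (3*n >= -4)) -> (((b = -1 or 4*d > 3*z + 22) and (not (r > 2*d - 15))) or 3*z > -6))
Before b := d - 6: (n + r < -1 <-> d < -4) and (3*n >= -4 -> ((3*n >= -4 -> ((not (3*n >= -4)) and (((d = 5 or 4*d > 3*z + 22) and (not (r > 2*d - 15))) or 3*z > -6))) and ((not (3*n >= -4)) -> (((d = 5 or 4*d > 3*z + 22) and (not (r > 2*d - 15))) or 3*z > -6)))) and ((not (3*n >= -4)) -> (((d = 5 or 4*d > 3*z + 22) and (not (r > 2*d - 15))) or 3*z > -6))
Before b := 2*z + 9: (n + r < -1 <-> d < -4) and (3*n >= -4 -> ((3*n >= -4 -> ((not (3*n >= -4)) and (((d = 5 or 4*d > 3*z + 22) and (not (r > 2*d - 15))) or 3*z > -6))) and ((not (3*n >= -4)) -> (((d = 5 or 4*d > 3*z + 22) and (not (r > 2*d - 15))) or 3*z > -6)))) and ((not (3*n >= -4)) -> (((d = 5 or 4*d > 3*z + 22) and (not (r > 2*d - 15))) or 3*z > -6))
The weakest precondition is (n + r < -1 <-> d < -4) and (3*n >= -4 -> ((3*n >= -4 -> ((not (3*n >= -4)) and (((d = 5 or 4*d > 3*z + 22) and (not (r > 2*d - 15))) or 3*z > -6))) and ((not (3*n >= -4)) -> (((d = 5 or 4*d > 3*z + 22) and (not (r > 2*d - 15))) or 3*z > -6)))) and ((not (3*n >= -4)) -> (((d = 5 or 4*d > 3*z + 22) and (not (r > 2*d - 15))) or 3*z > -6)).
Check whether (not (n + r < -1)) and (3*n >= -4 -> ((3*n >= -4 -> ((not (3*n >= -4)) and ((3*z < -14 and (not (r > -11))) or 3*z > -6))) and ((not (3*n >= -4)) -> ((3*z < -14 and (not (r > -11))) or 3*z > -6)))) and ((not (3*n >= -4)) -> ((3*z < -14 and (not (r > -11))) or 3*z > -6)) and d = 2 implies it.
Every state satisfying the precondition satisfies the weakest precondition: the implication holds.
Answer: valid


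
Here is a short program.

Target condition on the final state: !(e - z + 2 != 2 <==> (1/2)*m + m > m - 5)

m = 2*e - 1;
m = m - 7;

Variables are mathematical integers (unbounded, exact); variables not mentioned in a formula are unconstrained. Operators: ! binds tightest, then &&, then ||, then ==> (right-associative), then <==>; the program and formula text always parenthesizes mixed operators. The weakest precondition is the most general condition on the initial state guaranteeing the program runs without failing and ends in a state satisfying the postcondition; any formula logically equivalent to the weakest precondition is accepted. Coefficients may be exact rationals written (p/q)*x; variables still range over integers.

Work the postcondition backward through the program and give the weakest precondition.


Working backward. After the program, the postcondition !(e - z + 2 != 2 <==> (1/2)*m + m > m - 5) must hold; in canonical form it is !(e != z <==> (1/2)*m > -5).
Before m := m - 7: !(e != z <==> (1/2)*m > -3/2)
Before m := 2*e - 1: !(e != z <==> e > -1)
Answer: WP = !(e != z <==> e > -1)


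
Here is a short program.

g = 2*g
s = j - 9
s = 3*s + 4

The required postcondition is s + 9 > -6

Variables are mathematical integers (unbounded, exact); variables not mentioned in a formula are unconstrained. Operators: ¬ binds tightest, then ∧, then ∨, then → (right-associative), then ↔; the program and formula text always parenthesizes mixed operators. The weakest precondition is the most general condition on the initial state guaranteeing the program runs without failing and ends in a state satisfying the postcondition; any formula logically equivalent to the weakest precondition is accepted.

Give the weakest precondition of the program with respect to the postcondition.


Working backward. After the program, the postcondition s + 9 > -6 must hold; in canonical form it is s > -15.
Before s := 3*s + 4: 3*s > -19
Before s := j - 9: 3*j > 8
Before g := 2*g: 3*j > 8
Answer: WP = 3*j > 8


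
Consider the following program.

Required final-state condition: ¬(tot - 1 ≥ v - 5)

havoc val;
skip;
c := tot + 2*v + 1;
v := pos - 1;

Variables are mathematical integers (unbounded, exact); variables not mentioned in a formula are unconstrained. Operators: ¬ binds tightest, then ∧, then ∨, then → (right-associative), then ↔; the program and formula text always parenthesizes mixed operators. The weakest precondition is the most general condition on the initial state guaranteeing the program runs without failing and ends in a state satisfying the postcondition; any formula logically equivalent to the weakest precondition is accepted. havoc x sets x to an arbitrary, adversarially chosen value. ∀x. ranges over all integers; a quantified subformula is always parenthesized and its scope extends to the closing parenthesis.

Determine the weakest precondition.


Working backward. After the program, the postcondition ¬(tot - 1 ≥ v - 5) must hold; in canonical form it is ¬(tot ≥ v - 4).
Before v := pos - 1: ¬(tot ≥ pos - 5)
Before c := tot + 2*v + 1: ¬(tot ≥ pos - 5)
Before skip: ¬(tot ≥ pos - 5)
Before havoc val: ¬(tot ≥ pos - 5)
Answer: WP = ¬(tot ≥ pos - 5)


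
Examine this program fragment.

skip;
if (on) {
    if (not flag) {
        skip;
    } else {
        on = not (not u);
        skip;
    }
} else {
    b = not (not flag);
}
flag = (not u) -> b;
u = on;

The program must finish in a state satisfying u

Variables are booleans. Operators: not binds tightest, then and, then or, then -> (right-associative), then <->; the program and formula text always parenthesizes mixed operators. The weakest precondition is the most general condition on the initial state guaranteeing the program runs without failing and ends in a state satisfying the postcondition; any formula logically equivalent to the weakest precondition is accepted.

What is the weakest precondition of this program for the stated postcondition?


Working backward. After the program, u must hold.
Before u := on: on
Before flag := (not u) -> b: on
Then branch requires ((not flag) -> on) and (flag -> u); else branch requires on.
Before the if: (on -> (((not flag) -> on) and (flag -> u))) and ((not on) -> on)
Before skip: (on -> (((not flag) -> on) and (flag -> u))) and ((not on) -> on)
Answer: WP = (on -> (((not flag) -> on) and (flag -> u))) and ((not on) -> on)


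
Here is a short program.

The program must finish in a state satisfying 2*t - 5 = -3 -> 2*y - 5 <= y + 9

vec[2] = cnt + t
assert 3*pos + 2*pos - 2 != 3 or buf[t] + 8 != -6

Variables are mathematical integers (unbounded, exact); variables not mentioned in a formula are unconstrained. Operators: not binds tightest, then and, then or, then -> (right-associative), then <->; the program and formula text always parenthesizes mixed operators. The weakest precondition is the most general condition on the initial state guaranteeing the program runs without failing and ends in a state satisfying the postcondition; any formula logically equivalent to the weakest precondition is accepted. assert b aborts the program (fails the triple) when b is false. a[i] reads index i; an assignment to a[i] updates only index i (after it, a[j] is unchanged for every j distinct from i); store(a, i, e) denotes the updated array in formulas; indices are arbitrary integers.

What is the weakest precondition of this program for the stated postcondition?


Working backward. After the program, the postcondition 2*t - 5 = -3 -> 2*y - 5 <= y + 9 must hold; in canonical form it is 2*t = 2 -> y <= 14.
Before assert 3*pos + 2*pos - 2 != 3 or buf[t] + 8 != -6: (5*pos != 5 or buf[t] != -14) and (2*t = 2 -> y <= 14)
Before vec[2] := cnt + t: (5*pos != 5 or buf[t] != -14) and (2*t = 2 -> y <= 14)
Answer: WP = (5*pos != 5 or buf[t] != -14) and (2*t = 2 -> y <= 14)


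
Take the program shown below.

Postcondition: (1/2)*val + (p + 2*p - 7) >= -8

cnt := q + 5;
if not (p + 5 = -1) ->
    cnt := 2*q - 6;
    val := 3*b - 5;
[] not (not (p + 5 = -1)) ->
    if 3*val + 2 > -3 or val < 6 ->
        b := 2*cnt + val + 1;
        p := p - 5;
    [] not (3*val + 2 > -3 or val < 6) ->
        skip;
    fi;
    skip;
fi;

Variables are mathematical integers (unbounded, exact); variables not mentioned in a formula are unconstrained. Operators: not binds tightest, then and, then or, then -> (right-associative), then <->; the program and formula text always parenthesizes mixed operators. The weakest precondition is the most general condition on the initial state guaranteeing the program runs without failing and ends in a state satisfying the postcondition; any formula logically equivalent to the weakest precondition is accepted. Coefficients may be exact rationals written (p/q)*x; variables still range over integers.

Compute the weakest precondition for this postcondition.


Working backward. After the program, the postcondition (1/2)*val + (p + 2*p - 7) >= -8 must hold; in canonical form it is 3*p + (1/2)*val >= -1.
Then branch requires (3/2)*b + 3*p >= 3/2; else branch requires ((3*val > -5 or val < 6) -> 3*p + (1/2)*val >= 14) and ((not (3*val > -5 or val < 6)) -> 3*p + (1/2)*val >= -1).
Before the if: ((not (p = -6)) -> (3/2)*b + 3*p >= 3/2) and (p = -6 -> (((3*val > -5 or val < 6) -> 3*p + (1/2)*val >= 14) and ((not (3*val > -5 or val < 6)) -> 3*p + (1/2)*val >= -1)))
Before cnt := q + 5: ((not (p = -6)) -> (3/2)*b + 3*p >= 3/2) and (p = -6 -> (((3*val > -5 or val < 6) -> 3*p + (1/2)*val >= 14) and ((not (3*val > -5 or val < 6)) -> 3*p + (1/2)*val >= -1)))
Answer: WP = ((not (p = -6)) -> (3/2)*b + 3*p >= 3/2) and (p = -6 -> (((3*val > -5 or val < 6) -> 3*p + (1/2)*val >= 14) and ((not (3*val > -5 or val < 6)) -> 3*p + (1/2)*val >= -1)))


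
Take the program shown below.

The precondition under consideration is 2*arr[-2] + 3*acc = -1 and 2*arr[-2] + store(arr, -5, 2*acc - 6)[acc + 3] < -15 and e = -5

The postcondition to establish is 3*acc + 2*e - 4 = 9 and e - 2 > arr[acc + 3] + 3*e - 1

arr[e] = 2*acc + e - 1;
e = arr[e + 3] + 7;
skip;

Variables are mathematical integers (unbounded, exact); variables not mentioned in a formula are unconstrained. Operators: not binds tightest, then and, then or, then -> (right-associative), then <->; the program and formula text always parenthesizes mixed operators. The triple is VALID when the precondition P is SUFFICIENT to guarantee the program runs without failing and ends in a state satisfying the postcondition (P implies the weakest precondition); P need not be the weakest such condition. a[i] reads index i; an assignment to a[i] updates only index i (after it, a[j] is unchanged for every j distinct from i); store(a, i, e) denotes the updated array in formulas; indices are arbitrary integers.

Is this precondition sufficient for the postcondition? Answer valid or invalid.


Working backward. After the program, the postcondition 3*acc + 2*e - 4 = 9 and e - 2 > arr[acc + 3] + 3*e - 1 must hold; in canonical form it is 3*acc + 2*e = 13 and arr[acc + 3] + 2*e < -1.
Before skip: 3*acc + 2*e = 13 and arr[acc + 3] + 2*e < -1
Before e := arr[e + 3] + 7: 2*arr[e + 3] + 3*acc = -1 and arr[acc + 3] + 2*arr[e + 3] < -15
Before arr[e] := 2*acc + e - 1: 2*store(arr, e, 2*acc + e - 1)[e + 3] + 3*acc = -1 and store(arr, e, 2*acc + e - 1)[acc + 3] + 2*store(arr, e, 2*acc + e - 1)[e + 3] < -15
The weakest precondition is 2*store(arr, e, 2*acc + e - 1)[e + 3] + 3*acc = -1 and store(arr, e, 2*acc + e - 1)[acc + 3] + 2*store(arr, e, 2*acc + e - 1)[e + 3] < -15.
Check whether 2*arr[-2] + 3*acc = -1 and 2*arr[-2] + store(arr, -5, 2*acc - 6)[acc + 3] < -15 and e = -5 implies it.
Every state satisfying the precondition satisfies the weakest precondition: the implication holds.
Answer: valid


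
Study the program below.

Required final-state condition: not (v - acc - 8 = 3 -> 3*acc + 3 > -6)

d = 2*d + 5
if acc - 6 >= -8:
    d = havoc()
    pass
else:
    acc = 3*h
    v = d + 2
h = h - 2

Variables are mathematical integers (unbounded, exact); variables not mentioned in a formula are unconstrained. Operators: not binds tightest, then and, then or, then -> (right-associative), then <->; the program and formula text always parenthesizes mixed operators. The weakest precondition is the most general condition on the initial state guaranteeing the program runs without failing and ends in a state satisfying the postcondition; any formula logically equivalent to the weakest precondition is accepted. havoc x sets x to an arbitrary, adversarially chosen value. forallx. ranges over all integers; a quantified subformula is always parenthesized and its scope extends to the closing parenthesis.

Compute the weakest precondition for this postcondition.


Working backward. After the program, the postcondition not (v - acc - 8 = 3 -> 3*acc + 3 > -6) must hold; in canonical form it is not (v = acc + 11 -> 3*acc > -9).
Before h := h - 2: not (v = acc + 11 -> 3*acc > -9)
Then branch requires not (v = acc + 11 -> 3*acc > -9); else branch requires not (d = 3*h + 9 -> 9*h > -9).
Before the if: (acc >= -2 -> (not (v = acc + 11 -> 3*acc > -9))) and ((not (acc >= -2)) -> (not (d = 3*h + 9 -> 9*h > -9)))
Before d := 2*d + 5: (acc >= -2 -> (not (v = acc + 11 -> 3*acc > -9))) and ((not (acc >= -2)) -> (not (2*d = 3*h + 4 -> 9*h > -9)))
Answer: WP = (acc >= -2 -> (not (v = acc + 11 -> 3*acc > -9))) and ((not (acc >= -2)) -> (not (2*d = 3*h + 4 -> 9*h > -9)))
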